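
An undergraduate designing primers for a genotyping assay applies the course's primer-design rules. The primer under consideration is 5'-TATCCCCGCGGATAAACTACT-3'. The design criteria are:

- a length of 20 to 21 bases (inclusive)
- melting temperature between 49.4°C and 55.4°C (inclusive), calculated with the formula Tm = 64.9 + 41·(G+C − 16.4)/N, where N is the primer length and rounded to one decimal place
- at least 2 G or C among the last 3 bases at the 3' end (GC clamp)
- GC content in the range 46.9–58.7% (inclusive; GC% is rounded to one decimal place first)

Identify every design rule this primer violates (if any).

Base counts: A=6, T=5, G=3, C=7 (length 21).
length: length 21 ✓
Tm: Tm = 64.9 + 41·(10 − 16.4)/21 = 52.4°C ✓
GC clamp: 3' end ACT has 1 G/C, need ≥2 ✗
GC content: GC 10/21 = 47.6% ✓

Fails: GC clamp.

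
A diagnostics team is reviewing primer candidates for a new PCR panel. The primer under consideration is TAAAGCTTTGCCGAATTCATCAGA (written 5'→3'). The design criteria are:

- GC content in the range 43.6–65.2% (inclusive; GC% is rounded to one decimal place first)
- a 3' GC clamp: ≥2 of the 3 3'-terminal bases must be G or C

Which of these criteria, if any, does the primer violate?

Base counts: A=8, T=7, G=4, C=5 (length 24).
GC content: GC 9/24 = 37.5%, outside 43.6–65.2% ✗
GC clamp: 3' end AGA has 1 G/C, need ≥2 ✗

Fails: GC content, GC clamp.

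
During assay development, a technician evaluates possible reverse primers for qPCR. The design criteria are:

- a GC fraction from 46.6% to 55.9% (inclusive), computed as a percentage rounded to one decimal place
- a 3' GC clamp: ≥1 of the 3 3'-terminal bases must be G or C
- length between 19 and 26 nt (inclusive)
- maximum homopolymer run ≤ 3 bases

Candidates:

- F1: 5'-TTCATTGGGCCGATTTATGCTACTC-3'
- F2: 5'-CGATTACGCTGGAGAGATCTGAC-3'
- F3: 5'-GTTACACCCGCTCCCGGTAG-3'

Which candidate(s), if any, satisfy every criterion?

F1 (25 nt, A=4 T=10 G=5 C=6): GC 11/25 = 44.0%, outside 46.6–55.9% ✗; 3' end CTC has 2 G/C ✓; length 25 ✓; longest run = 3 ✓ — fails.
F2 (23 nt, A=6 T=5 G=7 C=5): GC 12/23 = 52.2% ✓; 3' end GAC has 2 G/C ✓; length 23 ✓; longest run = 2 ✓ — passes.
F3 (20 nt, A=3 T=4 G=5 C=8): GC 13/20 = 65.0%, outside 46.6–55.9% ✗; 3' end TAG has 1 G/C ✓; length 20 ✓; longest run = 3 ✓ — fails.

F2 only.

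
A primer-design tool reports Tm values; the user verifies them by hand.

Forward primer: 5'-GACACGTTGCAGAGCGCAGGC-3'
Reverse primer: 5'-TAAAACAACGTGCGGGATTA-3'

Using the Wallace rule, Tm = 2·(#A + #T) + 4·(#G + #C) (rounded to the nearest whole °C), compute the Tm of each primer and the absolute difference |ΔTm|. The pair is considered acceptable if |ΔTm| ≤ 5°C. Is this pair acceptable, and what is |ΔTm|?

|ΔTm| = 14°C; the pair is not acceptable.

Forward: A=5 T=2 G=8 C=6 → Tm = 2·7 + 4·14 = 70°C.
Reverse: A=8 T=4 G=5 C=3 → Tm = 2·12 + 4·8 = 56°C.
|ΔTm| = |70 − 56| = 14°C, > 5°C.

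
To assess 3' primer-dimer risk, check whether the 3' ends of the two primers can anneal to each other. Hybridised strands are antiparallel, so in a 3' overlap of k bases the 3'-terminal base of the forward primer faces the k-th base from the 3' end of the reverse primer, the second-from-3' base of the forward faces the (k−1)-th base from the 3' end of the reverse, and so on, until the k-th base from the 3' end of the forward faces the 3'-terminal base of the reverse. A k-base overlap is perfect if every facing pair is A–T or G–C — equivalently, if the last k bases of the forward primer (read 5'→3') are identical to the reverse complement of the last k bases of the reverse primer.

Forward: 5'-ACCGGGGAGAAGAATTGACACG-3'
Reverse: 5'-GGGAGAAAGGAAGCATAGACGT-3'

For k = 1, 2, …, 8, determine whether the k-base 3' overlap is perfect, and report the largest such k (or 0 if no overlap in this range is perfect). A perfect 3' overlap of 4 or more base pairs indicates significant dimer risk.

Longest perfect overlap: 3 complementary base pairs; below the dimer-risk threshold (threshold 4).

Last 8 bases (5'→3') — forward …TTGACACG, reverse …ATAGACGT.
Reverse complement of the reverse primer's last 8 bases: ACGTCTAT; its first k bases are the reverse complement of the reverse primer's last k bases, so a perfect k-base overlap needs the forward primer's last k bases to equal them.
Comparing (forward last k vs required): k=1: G vs A ✗; k=2: CG vs AC ✗; k=3: ACG vs ACG ✓; k=4: CACG vs ACGT ✗; k=5: ACACG vs ACGTC ✗; k=6: GACACG vs ACGTCT ✗; k=7: TGACACG vs ACGTCTA ✗; k=8: TTGACACG vs ACGTCTAT ✗.
Only k = 3 is perfect, so the longest perfect 3' overlap is 3.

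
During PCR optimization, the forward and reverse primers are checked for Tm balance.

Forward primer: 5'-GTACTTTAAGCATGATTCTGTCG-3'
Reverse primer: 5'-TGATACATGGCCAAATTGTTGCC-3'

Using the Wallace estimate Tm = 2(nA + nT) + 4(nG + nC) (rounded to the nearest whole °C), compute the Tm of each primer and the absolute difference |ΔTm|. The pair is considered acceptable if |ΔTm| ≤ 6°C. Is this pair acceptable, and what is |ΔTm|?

|ΔTm| = 2°C; the pair is acceptable.

Forward: A=5 T=9 G=5 C=4 → Tm = 2·14 + 4·9 = 64°C.
Reverse: A=6 T=7 G=5 C=5 → Tm = 2·13 + 4·10 = 66°C.
|ΔTm| = |64 − 66| = 2°C, ≤ 6°C.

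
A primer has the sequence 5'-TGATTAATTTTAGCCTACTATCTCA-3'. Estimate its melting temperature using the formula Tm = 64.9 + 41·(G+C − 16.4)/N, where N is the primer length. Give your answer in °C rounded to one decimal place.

49.5°C

Base counts: A=7, T=11, G=2, C=5; G+C = 7, N = 25.
Tm = 64.9 + 41·(7 − 16.4)/25 = 64.9 + -385.40/25 = 49.5°C.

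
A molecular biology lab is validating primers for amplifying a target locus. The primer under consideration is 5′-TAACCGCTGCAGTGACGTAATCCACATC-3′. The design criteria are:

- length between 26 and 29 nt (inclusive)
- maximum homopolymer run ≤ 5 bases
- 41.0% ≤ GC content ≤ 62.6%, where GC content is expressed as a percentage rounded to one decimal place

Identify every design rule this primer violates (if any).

Base counts: A=8, T=6, G=5, C=9 (length 28).
length: length 28 ✓
homopolymer run: longest run = 2 ✓
GC content: GC 14/28 = 50.0% ✓

Meets all criteria.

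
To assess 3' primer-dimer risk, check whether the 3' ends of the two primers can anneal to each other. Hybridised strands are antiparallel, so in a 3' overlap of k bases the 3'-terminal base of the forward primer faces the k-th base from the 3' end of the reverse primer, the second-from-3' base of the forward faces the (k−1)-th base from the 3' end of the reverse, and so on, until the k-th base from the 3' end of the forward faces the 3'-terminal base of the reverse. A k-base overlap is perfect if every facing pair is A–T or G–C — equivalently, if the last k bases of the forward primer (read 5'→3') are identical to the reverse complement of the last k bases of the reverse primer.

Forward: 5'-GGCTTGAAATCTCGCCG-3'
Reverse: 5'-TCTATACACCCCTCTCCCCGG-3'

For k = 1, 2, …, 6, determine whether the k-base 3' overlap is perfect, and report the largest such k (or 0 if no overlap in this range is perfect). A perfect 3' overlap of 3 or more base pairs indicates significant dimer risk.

Last 6 bases (5'→3') — forward …TCGCCG, reverse …CCCCGG.
Reverse complement of the reverse primer's last 6 bases: CCGGGG; its first k bases are the reverse complement of the reverse primer's last k bases, so a perfect k-base overlap needs the forward primer's last k bases to equal them.
Comparing (forward last k vs required): k=1: G vs C ✗; k=2: CG vs CC ✗; k=3: CCG vs CCG ✓; k=4: GCCG vs CCGG ✗; k=5: CGCCG vs CCGGG ✗; k=6: TCGCCG vs CCGGGG ✗.
Only k = 3 is perfect, so the longest perfect 3' overlap is 3.

Longest perfect overlap: 3 complementary base pairs; significant dimer risk (threshold 3).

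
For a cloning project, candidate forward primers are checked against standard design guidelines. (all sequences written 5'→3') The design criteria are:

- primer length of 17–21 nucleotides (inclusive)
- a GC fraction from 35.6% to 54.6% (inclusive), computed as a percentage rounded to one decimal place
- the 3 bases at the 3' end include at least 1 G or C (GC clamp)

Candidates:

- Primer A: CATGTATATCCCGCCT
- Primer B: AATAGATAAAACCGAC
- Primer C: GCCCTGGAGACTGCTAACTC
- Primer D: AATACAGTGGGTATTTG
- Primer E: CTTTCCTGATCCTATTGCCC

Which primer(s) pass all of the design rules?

Primer E only.

Primer A (16 nt, A=3 T=5 G=2 C=6): length 16, outside 17–21 ✗; GC 8/16 = 50.0% ✓; 3' end CCT has 2 G/C ✓ — fails.
Primer B (16 nt, A=9 T=2 G=2 C=3): length 16, outside 17–21 ✗; GC 5/16 = 31.3%, outside 35.6–54.6% ✗; 3' end GAC has 2 G/C ✓ — fails.
Primer C (20 nt, A=4 T=4 G=5 C=7): length 20 ✓; GC 12/20 = 60.0%, outside 35.6–54.6% ✗; 3' end CTC has 2 G/C ✓ — fails.
Primer D (17 nt, A=5 T=6 G=5 C=1): length 17 ✓; GC 6/17 = 35.3%, outside 35.6–54.6% ✗; 3' end TTG has 1 G/C ✓ — fails.
Primer E (20 nt, A=2 T=8 G=2 C=8): length 20 ✓; GC 10/20 = 50.0% ✓; 3' end CCC has 3 G/C ✓ — passes.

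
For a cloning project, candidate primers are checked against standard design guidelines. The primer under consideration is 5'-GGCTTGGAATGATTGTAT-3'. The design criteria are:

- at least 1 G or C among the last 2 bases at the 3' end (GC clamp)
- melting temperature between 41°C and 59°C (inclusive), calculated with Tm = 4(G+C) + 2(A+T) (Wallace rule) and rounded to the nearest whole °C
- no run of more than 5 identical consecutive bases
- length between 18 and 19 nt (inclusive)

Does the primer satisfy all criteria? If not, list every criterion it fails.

Fails: GC clamp.

Base counts: A=4, T=7, G=6, C=1 (length 18).
GC clamp: 3' end AT has 0 G/C, need ≥1 ✗
Tm: Tm = 2·11 + 4·7 = 50°C ✓
homopolymer run: longest run = 2 ✓
length: length 18 ✓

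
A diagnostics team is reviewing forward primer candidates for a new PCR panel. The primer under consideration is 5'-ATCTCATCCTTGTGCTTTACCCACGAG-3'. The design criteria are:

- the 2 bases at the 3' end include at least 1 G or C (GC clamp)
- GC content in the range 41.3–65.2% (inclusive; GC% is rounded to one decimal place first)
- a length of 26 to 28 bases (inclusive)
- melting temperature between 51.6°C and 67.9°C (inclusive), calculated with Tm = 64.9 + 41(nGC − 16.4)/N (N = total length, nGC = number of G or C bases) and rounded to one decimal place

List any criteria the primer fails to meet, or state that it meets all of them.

Base counts: A=5, T=9, G=4, C=9 (length 27).
GC clamp: 3' end AG has 1 G/C ✓
GC content: GC 13/27 = 48.1% ✓
length: length 27 ✓
Tm: Tm = 64.9 + 41·(13 − 16.4)/27 = 59.7°C ✓

Meets all criteria.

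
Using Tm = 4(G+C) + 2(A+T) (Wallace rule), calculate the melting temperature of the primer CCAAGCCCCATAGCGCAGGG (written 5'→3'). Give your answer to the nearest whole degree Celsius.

68°C

Base counts: A=5, T=1, G=6, C=8 (length 20).
Tm = 2·(5+1) + 4·(6+8) = 2·6 + 4·14 = 12 + 56 = 68°C.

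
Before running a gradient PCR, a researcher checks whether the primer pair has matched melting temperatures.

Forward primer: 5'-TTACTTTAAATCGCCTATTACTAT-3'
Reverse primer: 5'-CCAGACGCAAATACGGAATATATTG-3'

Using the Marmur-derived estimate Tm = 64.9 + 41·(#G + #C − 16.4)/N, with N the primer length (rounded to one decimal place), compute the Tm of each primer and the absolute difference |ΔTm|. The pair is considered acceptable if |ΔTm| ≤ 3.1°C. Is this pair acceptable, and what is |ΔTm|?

Forward: G+C = 6, N = 24 → Tm = 64.9 + 41·(6 − 16.4)/24 = 47.1°C.
Reverse: G+C = 10, N = 25 → Tm = 64.9 + 41·(10 − 16.4)/25 = 54.4°C.
|ΔTm| = |47.1 − 54.4| = 7.3°C, > 3.1°C.

|ΔTm| = 7.3°C; the pair is not acceptable.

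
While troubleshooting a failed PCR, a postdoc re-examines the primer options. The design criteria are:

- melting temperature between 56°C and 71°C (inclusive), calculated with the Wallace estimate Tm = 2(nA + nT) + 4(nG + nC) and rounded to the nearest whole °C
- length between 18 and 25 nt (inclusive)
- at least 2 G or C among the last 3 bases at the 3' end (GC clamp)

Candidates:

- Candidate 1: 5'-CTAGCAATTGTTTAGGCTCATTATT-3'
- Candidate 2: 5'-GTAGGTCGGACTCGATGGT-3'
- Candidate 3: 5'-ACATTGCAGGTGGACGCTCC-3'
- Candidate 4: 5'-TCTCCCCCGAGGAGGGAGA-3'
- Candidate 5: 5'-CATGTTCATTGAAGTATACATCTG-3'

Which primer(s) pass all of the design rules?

Candidate 2, Candidate 3 and Candidate 5.

Candidate 1 (25 nt, A=6 T=11 G=4 C=4): Tm = 2·17 + 4·8 = 66°C ✓; length 25 ✓; 3' end ATT has 0 G/C, need ≥2 ✗ — fails.
Candidate 2 (19 nt, A=3 T=5 G=8 C=3): Tm = 2·8 + 4·11 = 60°C ✓; length 19 ✓; 3' end GGT has 2 G/C ✓ — passes.
Candidate 3 (20 nt, A=4 T=4 G=6 C=6): Tm = 2·8 + 4·12 = 64°C ✓; length 20 ✓; 3' end TCC has 2 G/C ✓ — passes.
Candidate 4 (19 nt, A=4 T=2 G=7 C=6): Tm = 2·6 + 4·13 = 64°C ✓; length 19 ✓; 3' end AGA has 1 G/C, need ≥2 ✗ — fails.
Candidate 5 (24 nt, A=7 T=9 G=4 C=4): Tm = 2·16 + 4·8 = 64°C ✓; length 24 ✓; 3' end CTG has 2 G/C ✓ — passes.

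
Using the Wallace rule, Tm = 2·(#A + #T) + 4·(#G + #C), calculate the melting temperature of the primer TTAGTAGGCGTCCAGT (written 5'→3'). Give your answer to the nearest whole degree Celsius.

48°C

Base counts: A=3, T=5, G=5, C=3 (length 16).
Tm = 2·(3+5) + 4·(5+3) = 2·8 + 4·8 = 16 + 32 = 48°C.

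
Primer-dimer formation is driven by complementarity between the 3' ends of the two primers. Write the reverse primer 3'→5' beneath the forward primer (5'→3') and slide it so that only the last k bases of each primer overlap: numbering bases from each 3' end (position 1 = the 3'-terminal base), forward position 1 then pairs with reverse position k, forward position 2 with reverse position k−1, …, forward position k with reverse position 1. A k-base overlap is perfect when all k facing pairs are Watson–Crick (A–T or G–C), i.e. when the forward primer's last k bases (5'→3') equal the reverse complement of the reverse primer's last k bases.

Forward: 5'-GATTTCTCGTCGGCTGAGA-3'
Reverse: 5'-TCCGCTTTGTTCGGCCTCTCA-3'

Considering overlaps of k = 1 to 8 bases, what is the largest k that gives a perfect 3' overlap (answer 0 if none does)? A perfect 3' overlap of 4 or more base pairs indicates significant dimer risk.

Longest perfect overlap: 5 complementary base pairs; significant dimer risk (threshold 4).

Last 8 bases (5'→3') — forward …GGCTGAGA, reverse …GCCTCTCA.
Reverse complement of the reverse primer's last 8 bases: TGAGAGGC; its first k bases are the reverse complement of the reverse primer's last k bases, so a perfect k-base overlap needs the forward primer's last k bases to equal them.
Comparing (forward last k vs required): k=1: A vs T ✗; k=2: GA vs TG ✗; k=3: AGA vs TGA ✗; k=4: GAGA vs TGAG ✗; k=5: TGAGA vs TGAGA ✓; k=6: CTGAGA vs TGAGAG ✗; k=7: GCTGAGA vs TGAGAGG ✗; k=8: GGCTGAGA vs TGAGAGGC ✗.
Only k = 5 is perfect, so the longest perfect 3' overlap is 5.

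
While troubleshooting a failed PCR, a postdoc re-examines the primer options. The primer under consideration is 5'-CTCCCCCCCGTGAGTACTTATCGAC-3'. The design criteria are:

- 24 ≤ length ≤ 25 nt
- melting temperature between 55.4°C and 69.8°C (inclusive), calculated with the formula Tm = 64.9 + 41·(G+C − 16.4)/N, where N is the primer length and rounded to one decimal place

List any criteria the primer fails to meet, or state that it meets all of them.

Meets all criteria.

Base counts: A=4, T=6, G=4, C=11 (length 25).
length: length 25 ✓
Tm: Tm = 64.9 + 41·(15 − 16.4)/25 = 62.6°C ✓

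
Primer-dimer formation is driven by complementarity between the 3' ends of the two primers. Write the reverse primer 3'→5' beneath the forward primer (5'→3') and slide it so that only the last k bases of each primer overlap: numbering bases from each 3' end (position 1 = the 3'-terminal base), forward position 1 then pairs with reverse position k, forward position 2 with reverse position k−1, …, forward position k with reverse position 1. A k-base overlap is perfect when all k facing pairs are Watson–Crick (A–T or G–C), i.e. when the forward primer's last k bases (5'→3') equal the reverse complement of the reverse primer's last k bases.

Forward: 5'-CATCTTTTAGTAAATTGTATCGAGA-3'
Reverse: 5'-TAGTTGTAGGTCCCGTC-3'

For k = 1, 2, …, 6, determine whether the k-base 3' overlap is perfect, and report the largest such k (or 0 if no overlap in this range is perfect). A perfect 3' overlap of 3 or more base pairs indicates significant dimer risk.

Longest perfect overlap: 2 complementary base pairs; below the dimer-risk threshold (threshold 3).

Last 6 bases (5'→3') — forward …TCGAGA, reverse …CCCGTC.
Reverse complement of the reverse primer's last 6 bases: GACGGG; its first k bases are the reverse complement of the reverse primer's last k bases, so a perfect k-base overlap needs the forward primer's last k bases to equal them.
Comparing (forward last k vs required): k=1: A vs G ✗; k=2: GA vs GA ✓; k=3: AGA vs GAC ✗; k=4: GAGA vs GACG ✗; k=5: CGAGA vs GACGG ✗; k=6: TCGAGA vs GACGGG ✗.
Only k = 2 is perfect, so the longest perfect 3' overlap is 2.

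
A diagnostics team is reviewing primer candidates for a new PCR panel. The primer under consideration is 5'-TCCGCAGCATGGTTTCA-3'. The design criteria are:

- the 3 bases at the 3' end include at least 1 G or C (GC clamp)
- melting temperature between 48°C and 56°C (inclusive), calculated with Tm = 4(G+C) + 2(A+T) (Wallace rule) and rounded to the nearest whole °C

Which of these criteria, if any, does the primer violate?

Meets all criteria.

Base counts: A=3, T=5, G=4, C=5 (length 17).
GC clamp: 3' end TCA has 1 G/C ✓
Tm: Tm = 2·8 + 4·9 = 52°C ✓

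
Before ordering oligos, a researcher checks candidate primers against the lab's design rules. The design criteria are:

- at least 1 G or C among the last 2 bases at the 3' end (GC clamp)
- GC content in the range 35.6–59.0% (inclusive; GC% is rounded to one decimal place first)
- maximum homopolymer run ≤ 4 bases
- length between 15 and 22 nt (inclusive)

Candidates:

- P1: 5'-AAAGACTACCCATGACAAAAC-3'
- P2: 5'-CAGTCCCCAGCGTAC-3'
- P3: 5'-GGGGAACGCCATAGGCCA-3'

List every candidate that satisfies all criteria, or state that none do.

P1 only.

P1 (21 nt, A=11 T=2 G=2 C=6): 3' end AC has 1 G/C ✓; GC 8/21 = 38.1% ✓; longest run = 4 ✓; length 21 ✓ — passes.
P2 (15 nt, A=3 T=2 G=3 C=7): 3' end AC has 1 G/C ✓; GC 10/15 = 66.7%, outside 35.6–59.0% ✗; longest run = 4 ✓; length 15 ✓ — fails.
P3 (18 nt, A=5 T=1 G=7 C=5): 3' end CA has 1 G/C ✓; GC 12/18 = 66.7%, outside 35.6–59.0% ✗; longest run = 4 ✓; length 18 ✓ — fails.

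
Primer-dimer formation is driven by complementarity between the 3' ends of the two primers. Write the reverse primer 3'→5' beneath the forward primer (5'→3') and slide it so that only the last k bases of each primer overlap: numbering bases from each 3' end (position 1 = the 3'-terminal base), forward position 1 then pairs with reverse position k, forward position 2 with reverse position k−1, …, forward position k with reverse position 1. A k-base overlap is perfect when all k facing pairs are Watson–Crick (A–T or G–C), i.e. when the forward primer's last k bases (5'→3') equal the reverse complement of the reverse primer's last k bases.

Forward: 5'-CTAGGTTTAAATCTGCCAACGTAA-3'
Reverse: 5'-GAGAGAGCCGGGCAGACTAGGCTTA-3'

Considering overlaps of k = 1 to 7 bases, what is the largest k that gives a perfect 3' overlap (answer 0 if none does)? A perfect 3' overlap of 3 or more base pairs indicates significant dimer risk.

Longest perfect overlap: 3 complementary base pairs; significant dimer risk (threshold 3).

Last 7 bases (5'→3') — forward …AACGTAA, reverse …AGGCTTA.
Reverse complement of the reverse primer's last 7 bases: TAAGCCT; its first k bases are the reverse complement of the reverse primer's last k bases, so a perfect k-base overlap needs the forward primer's last k bases to equal them.
Comparing (forward last k vs required): k=1: A vs T ✗; k=2: AA vs TA ✗; k=3: TAA vs TAA ✓; k=4: GTAA vs TAAG ✗; k=5: CGTAA vs TAAGC ✗; k=6: ACGTAA vs TAAGCC ✗; k=7: AACGTAA vs TAAGCCT ✗.
Only k = 3 is perfect, so the longest perfect 3' overlap is 3.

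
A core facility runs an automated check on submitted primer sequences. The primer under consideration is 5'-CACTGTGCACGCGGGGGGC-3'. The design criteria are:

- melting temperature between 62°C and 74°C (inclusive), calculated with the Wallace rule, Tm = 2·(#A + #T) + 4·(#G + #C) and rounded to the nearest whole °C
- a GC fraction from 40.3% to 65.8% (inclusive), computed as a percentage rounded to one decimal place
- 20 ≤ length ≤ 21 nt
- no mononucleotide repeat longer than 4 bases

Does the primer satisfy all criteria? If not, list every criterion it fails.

Base counts: A=2, T=2, G=9, C=6 (length 19).
Tm: Tm = 2·4 + 4·15 = 68°C ✓
GC content: GC 15/19 = 78.9%, outside 40.3–65.8% ✗
length: length 19, outside 20–21 ✗
homopolymer run: longest run = 6, exceeds 4 ✗

Fails: GC content, length, homopolymer run.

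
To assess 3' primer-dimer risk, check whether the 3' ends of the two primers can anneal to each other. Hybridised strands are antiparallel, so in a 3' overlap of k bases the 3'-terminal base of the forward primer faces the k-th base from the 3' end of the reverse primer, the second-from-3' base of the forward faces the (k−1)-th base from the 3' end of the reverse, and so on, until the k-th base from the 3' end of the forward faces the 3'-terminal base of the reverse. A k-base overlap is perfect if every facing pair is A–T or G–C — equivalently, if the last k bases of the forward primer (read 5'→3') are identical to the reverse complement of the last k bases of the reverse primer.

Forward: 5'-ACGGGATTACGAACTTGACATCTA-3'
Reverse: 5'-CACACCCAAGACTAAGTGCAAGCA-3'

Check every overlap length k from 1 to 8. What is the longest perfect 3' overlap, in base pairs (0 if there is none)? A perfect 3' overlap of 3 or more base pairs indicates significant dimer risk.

Longest perfect overlap: 0 complementary base pairs; below the dimer-risk threshold (threshold 3).

Last 8 bases (5'→3') — forward …GACATCTA, reverse …TGCAAGCA.
Reverse complement of the reverse primer's last 8 bases: TGCTTGCA; its first k bases are the reverse complement of the reverse primer's last k bases, so a perfect k-base overlap needs the forward primer's last k bases to equal them.
Comparing (forward last k vs required): k=1: A vs T ✗; k=2: TA vs TG ✗; k=3: CTA vs TGC ✗; k=4: TCTA vs TGCT ✗; k=5: ATCTA vs TGCTT ✗; k=6: CATCTA vs TGCTTG ✗; k=7: ACATCTA vs TGCTTGC ✗; k=8: GACATCTA vs TGCTTGCA ✗.
No overlap length from 1 to 8 is perfect, so the longest perfect 3' overlap is 0.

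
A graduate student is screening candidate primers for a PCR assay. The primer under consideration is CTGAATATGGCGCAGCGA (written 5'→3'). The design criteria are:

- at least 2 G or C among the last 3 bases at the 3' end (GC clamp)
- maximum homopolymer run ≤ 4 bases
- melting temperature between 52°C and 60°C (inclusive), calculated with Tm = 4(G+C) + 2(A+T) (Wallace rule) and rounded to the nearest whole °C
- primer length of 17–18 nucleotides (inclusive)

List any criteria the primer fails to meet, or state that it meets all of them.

Meets all criteria.

Base counts: A=5, T=3, G=6, C=4 (length 18).
GC clamp: 3' end CGA has 2 G/C ✓
homopolymer run: longest run = 2 ✓
Tm: Tm = 2·8 + 4·10 = 56°C ✓
length: length 18 ✓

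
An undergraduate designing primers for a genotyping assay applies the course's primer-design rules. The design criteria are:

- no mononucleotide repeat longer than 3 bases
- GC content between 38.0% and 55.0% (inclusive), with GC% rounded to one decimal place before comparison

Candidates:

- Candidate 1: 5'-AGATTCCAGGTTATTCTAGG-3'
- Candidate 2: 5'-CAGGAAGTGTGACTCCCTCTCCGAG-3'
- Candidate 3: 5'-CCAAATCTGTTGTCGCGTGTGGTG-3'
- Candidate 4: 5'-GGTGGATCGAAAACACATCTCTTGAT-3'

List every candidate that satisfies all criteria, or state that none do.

Candidate 1 and Candidate 3.

Candidate 1 (20 nt, A=5 T=7 G=5 C=3): longest run = 2 ✓; GC 8/20 = 40.0% ✓ — passes.
Candidate 2 (25 nt, A=5 T=5 G=7 C=8): longest run = 3 ✓; GC 15/25 = 60.0%, outside 38.0–55.0% ✗ — fails.
Candidate 3 (24 nt, A=3 T=8 G=8 C=5): longest run = 3 ✓; GC 13/24 = 54.2% ✓ — passes.
Candidate 4 (26 nt, A=8 T=7 G=6 C=5): longest run = 4, exceeds 3 ✗; GC 11/26 = 42.3% ✓ — fails.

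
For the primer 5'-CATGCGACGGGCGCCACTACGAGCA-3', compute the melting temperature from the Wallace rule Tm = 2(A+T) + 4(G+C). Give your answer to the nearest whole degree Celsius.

Base counts: A=6, T=2, G=8, C=9 (length 25).
Tm = 2·(6+2) + 4·(8+9) = 2·8 + 4·17 = 16 + 68 = 84°C.

84°C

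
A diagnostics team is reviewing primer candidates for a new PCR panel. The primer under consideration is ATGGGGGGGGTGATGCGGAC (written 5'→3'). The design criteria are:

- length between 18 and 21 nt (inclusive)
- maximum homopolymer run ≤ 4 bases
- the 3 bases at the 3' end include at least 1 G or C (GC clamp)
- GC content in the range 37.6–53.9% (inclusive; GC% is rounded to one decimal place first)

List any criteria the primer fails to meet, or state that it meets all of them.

Fails: homopolymer run, GC content.

Base counts: A=3, T=3, G=12, C=2 (length 20).
length: length 20 ✓
homopolymer run: longest run = 8, exceeds 4 ✗
GC clamp: 3' end GAC has 2 G/C ✓
GC content: GC 14/20 = 70.0%, outside 37.6–53.9% ✗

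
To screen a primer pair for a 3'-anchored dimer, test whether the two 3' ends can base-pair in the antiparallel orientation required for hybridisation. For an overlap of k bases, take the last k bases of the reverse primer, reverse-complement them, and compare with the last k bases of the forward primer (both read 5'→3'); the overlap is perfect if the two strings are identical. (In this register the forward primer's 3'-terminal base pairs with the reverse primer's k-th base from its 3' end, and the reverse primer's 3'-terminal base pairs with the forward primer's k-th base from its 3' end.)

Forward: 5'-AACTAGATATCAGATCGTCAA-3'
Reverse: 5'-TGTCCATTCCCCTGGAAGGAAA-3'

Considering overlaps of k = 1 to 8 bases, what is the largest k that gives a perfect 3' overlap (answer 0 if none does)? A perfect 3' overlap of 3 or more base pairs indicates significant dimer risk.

Last 8 bases (5'→3') — forward …ATCGTCAA, reverse …GAAGGAAA.
Reverse complement of the reverse primer's last 8 bases: TTTCCTTC; its first k bases are the reverse complement of the reverse primer's last k bases, so a perfect k-base overlap needs the forward primer's last k bases to equal them.
Comparing (forward last k vs required): k=1: A vs T ✗; k=2: AA vs TT ✗; k=3: CAA vs TTT ✗; k=4: TCAA vs TTTC ✗; k=5: GTCAA vs TTTCC ✗; k=6: CGTCAA vs TTTCCT ✗; k=7: TCGTCAA vs TTTCCTT ✗; k=8: ATCGTCAA vs TTTCCTTC ✗.
No overlap length from 1 to 8 is perfect, so the longest perfect 3' overlap is 0.

Longest perfect overlap: 0 complementary base pairs; below the dimer-risk threshold (threshold 3).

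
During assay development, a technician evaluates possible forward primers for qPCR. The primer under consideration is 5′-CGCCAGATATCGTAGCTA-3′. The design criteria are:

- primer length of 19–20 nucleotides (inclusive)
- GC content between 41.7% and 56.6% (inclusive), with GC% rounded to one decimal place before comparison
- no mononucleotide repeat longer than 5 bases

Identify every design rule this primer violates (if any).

Fails: length.

Base counts: A=5, T=4, G=4, C=5 (length 18).
length: length 18, outside 19–20 ✗
GC content: GC 9/18 = 50.0% ✓
homopolymer run: longest run = 2 ✓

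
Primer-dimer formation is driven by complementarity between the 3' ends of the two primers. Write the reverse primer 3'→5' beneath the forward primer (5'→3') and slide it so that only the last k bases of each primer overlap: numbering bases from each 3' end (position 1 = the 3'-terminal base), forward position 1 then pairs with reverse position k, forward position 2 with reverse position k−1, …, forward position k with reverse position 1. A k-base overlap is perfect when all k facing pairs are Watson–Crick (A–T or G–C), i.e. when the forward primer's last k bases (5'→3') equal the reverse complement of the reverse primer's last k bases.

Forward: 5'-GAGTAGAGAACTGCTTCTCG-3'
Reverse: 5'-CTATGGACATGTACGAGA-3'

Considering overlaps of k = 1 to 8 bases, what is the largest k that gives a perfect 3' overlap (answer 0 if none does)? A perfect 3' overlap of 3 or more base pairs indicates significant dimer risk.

Last 8 bases (5'→3') — forward …GCTTCTCG, reverse …GTACGAGA.
Reverse complement of the reverse primer's last 8 bases: TCTCGTAC; its first k bases are the reverse complement of the reverse primer's last k bases, so a perfect k-base overlap needs the forward primer's last k bases to equal them.
Comparing (forward last k vs required): k=1: G vs T ✗; k=2: CG vs TC ✗; k=3: TCG vs TCT ✗; k=4: CTCG vs TCTC ✗; k=5: TCTCG vs TCTCG ✓; k=6: TTCTCG vs TCTCGT ✗; k=7: CTTCTCG vs TCTCGTA ✗; k=8: GCTTCTCG vs TCTCGTAC ✗.
Only k = 5 is perfect, so the longest perfect 3' overlap is 5.

Longest perfect overlap: 5 complementary base pairs; significant dimer risk (threshold 3).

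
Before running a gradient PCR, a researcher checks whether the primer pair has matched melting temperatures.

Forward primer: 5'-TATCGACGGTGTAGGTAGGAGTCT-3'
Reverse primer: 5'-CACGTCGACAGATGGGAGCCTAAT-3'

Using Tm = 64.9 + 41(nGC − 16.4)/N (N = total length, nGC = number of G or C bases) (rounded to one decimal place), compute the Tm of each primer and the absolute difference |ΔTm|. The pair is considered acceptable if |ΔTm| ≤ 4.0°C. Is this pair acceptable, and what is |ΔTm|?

|ΔTm| = 1.7°C; the pair is acceptable.

Forward: G+C = 12, N = 24 → Tm = 64.9 + 41·(12 − 16.4)/24 = 57.4°C.
Reverse: G+C = 13, N = 24 → Tm = 64.9 + 41·(13 − 16.4)/24 = 59.1°C.
|ΔTm| = |57.4 − 59.1| = 1.7°C, ≤ 4.0°C.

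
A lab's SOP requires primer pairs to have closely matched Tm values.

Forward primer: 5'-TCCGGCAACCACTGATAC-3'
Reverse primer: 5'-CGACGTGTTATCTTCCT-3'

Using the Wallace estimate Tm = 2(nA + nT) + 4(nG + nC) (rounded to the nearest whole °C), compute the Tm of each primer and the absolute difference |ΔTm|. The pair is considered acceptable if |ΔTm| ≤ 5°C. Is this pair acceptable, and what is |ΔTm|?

|ΔTm| = 6°C; the pair is not acceptable.

Forward: A=5 T=3 G=3 C=7 → Tm = 2·8 + 4·10 = 56°C.
Reverse: A=2 T=7 G=3 C=5 → Tm = 2·9 + 4·8 = 50°C.
|ΔTm| = |56 − 50| = 6°C, > 5°C.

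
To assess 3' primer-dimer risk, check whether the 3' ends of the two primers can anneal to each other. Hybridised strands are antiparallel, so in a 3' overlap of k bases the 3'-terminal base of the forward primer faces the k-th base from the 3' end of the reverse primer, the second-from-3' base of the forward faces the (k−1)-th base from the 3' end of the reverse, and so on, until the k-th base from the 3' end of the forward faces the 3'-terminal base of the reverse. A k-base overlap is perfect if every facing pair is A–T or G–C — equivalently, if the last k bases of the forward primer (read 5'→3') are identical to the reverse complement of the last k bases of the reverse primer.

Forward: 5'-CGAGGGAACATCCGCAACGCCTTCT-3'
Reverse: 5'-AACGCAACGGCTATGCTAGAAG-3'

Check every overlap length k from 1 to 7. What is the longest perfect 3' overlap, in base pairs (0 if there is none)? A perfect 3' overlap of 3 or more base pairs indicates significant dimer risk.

Last 7 bases (5'→3') — forward …GCCTTCT, reverse …CTAGAAG.
Reverse complement of the reverse primer's last 7 bases: CTTCTAG; its first k bases are the reverse complement of the reverse primer's last k bases, so a perfect k-base overlap needs the forward primer's last k bases to equal them.
Comparing (forward last k vs required): k=1: T vs C ✗; k=2: CT vs CT ✓; k=3: TCT vs CTT ✗; k=4: TTCT vs CTTC ✗; k=5: CTTCT vs CTTCT ✓; k=6: CCTTCT vs CTTCTA ✗; k=7: GCCTTCT vs CTTCTAG ✗.
Perfect overlaps at k = 2, 5; the largest is 5.

Longest perfect overlap: 5 complementary base pairs; significant dimer risk (threshold 3).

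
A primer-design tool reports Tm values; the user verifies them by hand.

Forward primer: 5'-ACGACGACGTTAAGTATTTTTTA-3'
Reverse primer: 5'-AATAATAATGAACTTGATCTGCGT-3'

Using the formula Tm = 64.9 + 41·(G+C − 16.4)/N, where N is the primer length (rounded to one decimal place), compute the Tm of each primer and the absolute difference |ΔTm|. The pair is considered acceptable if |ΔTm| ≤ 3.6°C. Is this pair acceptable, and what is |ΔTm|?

Forward: G+C = 7, N = 23 → Tm = 64.9 + 41·(7 − 16.4)/23 = 48.1°C.
Reverse: G+C = 7, N = 24 → Tm = 64.9 + 41·(7 − 16.4)/24 = 48.8°C.
|ΔTm| = |48.1 − 48.8| = 0.7°C, ≤ 3.6°C.

|ΔTm| = 0.7°C; the pair is acceptable.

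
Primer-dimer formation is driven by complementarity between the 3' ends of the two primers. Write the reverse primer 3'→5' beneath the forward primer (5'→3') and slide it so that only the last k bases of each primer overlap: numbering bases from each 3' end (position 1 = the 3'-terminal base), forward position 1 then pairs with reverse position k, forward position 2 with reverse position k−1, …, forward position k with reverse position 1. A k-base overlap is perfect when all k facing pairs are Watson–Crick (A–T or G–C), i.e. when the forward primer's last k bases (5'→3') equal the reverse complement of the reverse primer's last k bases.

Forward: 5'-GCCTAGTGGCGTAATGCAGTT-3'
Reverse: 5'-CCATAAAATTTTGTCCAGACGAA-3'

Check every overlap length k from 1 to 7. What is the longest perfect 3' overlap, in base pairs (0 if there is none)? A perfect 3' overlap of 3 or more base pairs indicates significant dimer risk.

Last 7 bases (5'→3') — forward …TGCAGTT, reverse …AGACGAA.
Reverse complement of the reverse primer's last 7 bases: TTCGTCT; its first k bases are the reverse complement of the reverse primer's last k bases, so a perfect k-base overlap needs the forward primer's last k bases to equal them.
Comparing (forward last k vs required): k=1: T vs T ✓; k=2: TT vs TT ✓; k=3: GTT vs TTC ✗; k=4: AGTT vs TTCG ✗; k=5: CAGTT vs TTCGT ✗; k=6: GCAGTT vs TTCGTC ✗; k=7: TGCAGTT vs TTCGTCT ✗.
Perfect overlaps at k = 1, 2; the largest is 2.

Longest perfect overlap: 2 complementary base pairs; below the dimer-risk threshold (threshold 3).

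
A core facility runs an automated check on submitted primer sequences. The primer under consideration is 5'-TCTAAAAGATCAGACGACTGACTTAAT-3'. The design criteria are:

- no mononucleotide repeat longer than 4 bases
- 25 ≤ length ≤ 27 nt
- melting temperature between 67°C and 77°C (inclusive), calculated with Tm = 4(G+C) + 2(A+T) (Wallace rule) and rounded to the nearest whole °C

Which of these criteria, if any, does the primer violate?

Meets all criteria.

Base counts: A=11, T=7, G=4, C=5 (length 27).
homopolymer run: longest run = 4 ✓
length: length 27 ✓
Tm: Tm = 2·18 + 4·9 = 72°C ✓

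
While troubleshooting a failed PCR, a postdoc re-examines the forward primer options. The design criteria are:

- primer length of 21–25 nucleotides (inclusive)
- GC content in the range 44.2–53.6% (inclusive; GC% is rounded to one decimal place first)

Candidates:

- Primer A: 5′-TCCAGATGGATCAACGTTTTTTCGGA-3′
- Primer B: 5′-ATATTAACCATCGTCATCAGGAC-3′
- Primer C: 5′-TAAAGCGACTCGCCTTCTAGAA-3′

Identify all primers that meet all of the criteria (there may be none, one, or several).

Primer A (26 nt, A=6 T=9 G=6 C=5): length 26, outside 21–25 ✗; GC 11/26 = 42.3%, outside 44.2–53.6% ✗ — fails.
Primer B (23 nt, A=8 T=6 G=3 C=6): length 23 ✓; GC 9/23 = 39.1%, outside 44.2–53.6% ✗ — fails.
Primer C (22 nt, A=7 T=5 G=4 C=6): length 22 ✓; GC 10/22 = 45.5% ✓ — passes.

Primer C only.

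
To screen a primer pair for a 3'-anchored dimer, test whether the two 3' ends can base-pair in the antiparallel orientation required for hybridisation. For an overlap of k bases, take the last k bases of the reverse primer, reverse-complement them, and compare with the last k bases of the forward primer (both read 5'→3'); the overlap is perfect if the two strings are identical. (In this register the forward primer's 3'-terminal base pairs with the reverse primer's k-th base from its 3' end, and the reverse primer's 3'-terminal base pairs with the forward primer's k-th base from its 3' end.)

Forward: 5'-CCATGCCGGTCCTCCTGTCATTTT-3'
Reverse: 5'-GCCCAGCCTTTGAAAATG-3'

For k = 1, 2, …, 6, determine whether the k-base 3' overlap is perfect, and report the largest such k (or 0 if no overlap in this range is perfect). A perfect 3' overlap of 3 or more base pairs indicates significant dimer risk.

Longest perfect overlap: 6 complementary base pairs; significant dimer risk (threshold 3).

Last 6 bases (5'→3') — forward …CATTTT, reverse …AAAATG.
Reverse complement of the reverse primer's last 6 bases: CATTTT; its first k bases are the reverse complement of the reverse primer's last k bases, so a perfect k-base overlap needs the forward primer's last k bases to equal them.
Comparing (forward last k vs required): k=1: T vs C ✗; k=2: TT vs CA ✗; k=3: TTT vs CAT ✗; k=4: TTTT vs CATT ✗; k=5: ATTTT vs CATTT ✗; k=6: CATTTT vs CATTTT ✓.
Only k = 6 is perfect, so the longest perfect 3' overlap is 6.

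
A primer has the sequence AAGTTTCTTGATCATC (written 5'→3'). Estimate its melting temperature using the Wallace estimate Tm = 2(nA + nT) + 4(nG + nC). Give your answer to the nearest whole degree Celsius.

Base counts: A=4, T=7, G=2, C=3 (length 16).
Tm = 2·(4+7) + 4·(2+3) = 2·11 + 4·5 = 22 + 20 = 42°C.

42°C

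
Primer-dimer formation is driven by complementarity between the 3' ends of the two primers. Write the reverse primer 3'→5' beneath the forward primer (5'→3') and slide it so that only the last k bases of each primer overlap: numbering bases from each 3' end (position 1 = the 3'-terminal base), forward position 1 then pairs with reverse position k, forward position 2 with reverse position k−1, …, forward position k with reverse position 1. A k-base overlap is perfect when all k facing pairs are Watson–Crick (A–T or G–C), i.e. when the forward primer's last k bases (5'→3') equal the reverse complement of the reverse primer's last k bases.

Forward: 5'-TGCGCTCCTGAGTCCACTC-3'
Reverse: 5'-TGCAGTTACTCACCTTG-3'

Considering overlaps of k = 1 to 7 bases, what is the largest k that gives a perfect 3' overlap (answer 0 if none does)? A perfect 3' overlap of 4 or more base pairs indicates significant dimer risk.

Last 7 bases (5'→3') — forward …TCCACTC, reverse …CACCTTG.
Reverse complement of the reverse primer's last 7 bases: CAAGGTG; its first k bases are the reverse complement of the reverse primer's last k bases, so a perfect k-base overlap needs the forward primer's last k bases to equal them.
Comparing (forward last k vs required): k=1: C vs C ✓; k=2: TC vs CA ✗; k=3: CTC vs CAA ✗; k=4: ACTC vs CAAG ✗; k=5: CACTC vs CAAGG ✗; k=6: CCACTC vs CAAGGT ✗; k=7: TCCACTC vs CAAGGTG ✗.
Only k = 1 is perfect, so the longest perfect 3' overlap is 1.

Longest perfect overlap: 1 complementary base pair; below the dimer-risk threshold (threshold 4).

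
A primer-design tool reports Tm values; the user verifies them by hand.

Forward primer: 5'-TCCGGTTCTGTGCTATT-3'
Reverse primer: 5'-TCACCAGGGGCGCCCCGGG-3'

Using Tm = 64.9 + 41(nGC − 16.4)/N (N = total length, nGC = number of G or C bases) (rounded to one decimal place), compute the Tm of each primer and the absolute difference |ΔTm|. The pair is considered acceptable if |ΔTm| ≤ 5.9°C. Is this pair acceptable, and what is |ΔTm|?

Forward: G+C = 8, N = 17 → Tm = 64.9 + 41·(8 − 16.4)/17 = 44.6°C.
Reverse: G+C = 16, N = 19 → Tm = 64.9 + 41·(16 − 16.4)/19 = 64.0°C.
|ΔTm| = |44.6 − 64.0| = 19.4°C, > 5.9°C.

|ΔTm| = 19.4°C; the pair is not acceptable.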